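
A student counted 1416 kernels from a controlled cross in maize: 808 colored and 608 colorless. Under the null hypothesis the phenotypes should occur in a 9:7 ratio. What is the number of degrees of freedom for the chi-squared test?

1

A goodness-of-fit test with 2 phenotype classes has df = 2 − 1 = 1.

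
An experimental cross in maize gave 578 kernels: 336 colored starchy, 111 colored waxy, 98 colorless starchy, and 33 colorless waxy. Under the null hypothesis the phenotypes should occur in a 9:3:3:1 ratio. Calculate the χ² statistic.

1.691

Expected counts for N = 578 under a 9:3:3:1 ratio (total parts = 16):
  colored starchy: 578 × 9/16 = 325.125
  colored waxy: 578 × 3/16 = 108.375
  colorless starchy: 578 × 3/16 = 108.375
  colorless waxy: 578 × 1/16 = 36.125
χ² = Σ (O − E)² / E
  colored starchy: (336 − 325.125)² / 325.125 = 0.3638
  colored waxy: (111 − 108.375)² / 108.375 = 0.0636
  colorless starchy: (98 − 108.375)² / 108.375 = 0.9932
  colorless waxy: (33 − 36.125)² / 36.125 = 0.2703
χ² = 0.3638 + 0.0636 + 0.9932 + 0.2703 = 1.6909 ≈ 1.691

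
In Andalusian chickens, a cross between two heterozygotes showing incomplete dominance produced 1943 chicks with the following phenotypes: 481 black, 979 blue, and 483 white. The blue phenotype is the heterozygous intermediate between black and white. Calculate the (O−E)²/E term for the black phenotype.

0.046

With incomplete dominance, a heterozygote × heterozygote cross gives a 1:2:1 phenotypic ratio.
Expected counts for N = 1943 under a 1:2:1 ratio (total parts = 4):
  black: 1943 × 1/4 = 485.75
  blue: 1943 × 2/4 = 971.5
  white: 1943 × 1/4 = 485.75
Contribution of black: (481 − 485.75)² / 485.75 = 0.0464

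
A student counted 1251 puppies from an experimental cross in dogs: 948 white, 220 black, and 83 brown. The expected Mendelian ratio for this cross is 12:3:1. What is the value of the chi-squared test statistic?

1.302

Total ratio parts = 16. Expected numbers out of 1251:
  white: 1251 × 12/16 = 938.25
  black: 1251 × 3/16 = 234.5625
  brown: 1251 × 1/16 = 78.1875
χ² = Σ (O − E)² / E
  white: (948 − 938.25)² / 938.25 = 0.1013
  black: (220 − 234.5625)² / 234.5625 = 0.9041
  brown: (83 − 78.1875)² / 78.1875 = 0.2962
χ² = 0.1013 + 0.9041 + 0.2962 = 1.3016 ≈ 1.302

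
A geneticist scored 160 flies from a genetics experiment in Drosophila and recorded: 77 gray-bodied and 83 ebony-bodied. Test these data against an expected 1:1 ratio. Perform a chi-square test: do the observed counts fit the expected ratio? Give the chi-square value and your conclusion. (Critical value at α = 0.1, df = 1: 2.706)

Under the 1:1 hypothesis (Σ ratio = 2, N = 160):
  gray-bodied: 160 × 1/2 = 80
  ebony-bodied: 160 × 1/2 = 80
χ² = Σ (O − E)² / E
  gray-bodied: (77 − 80)² / 80 = 0.1125
  ebony-bodied: (83 − 80)² / 80 = 0.1125
χ² = 0.1125 + 0.1125 = 0.225
Degrees of freedom = 2 − 1 = 1; critical value at α = 0.1 is 2.706.
Since 0.225 < 2.706, we fail to reject the null hypothesis — the data are consistent with the 1:1 ratio.

0.225; consistent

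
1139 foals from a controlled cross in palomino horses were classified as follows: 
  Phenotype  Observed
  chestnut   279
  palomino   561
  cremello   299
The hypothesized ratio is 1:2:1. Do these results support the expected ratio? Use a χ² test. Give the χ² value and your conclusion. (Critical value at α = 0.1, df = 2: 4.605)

Total ratio parts = 4. Expected numbers out of 1139:
  chestnut: 1139 × 1/4 = 284.75
  palomino: 1139 × 2/4 = 569.5
  cremello: 1139 × 1/4 = 284.75
χ² = Σ (O − E)² / E
  chestnut: (279 − 284.75)² / 284.75 = 0.1161
  palomino: (561 − 569.5)² / 569.5 = 0.1269
  cremello: (299 − 284.75)² / 284.75 = 0.7131
χ² = 0.1161 + 0.1269 + 0.7131 = 0.9561 ≈ 0.956
Degrees of freedom = 3 − 1 = 2; critical value at α = 0.1 is 4.605.
Since 0.956 < 4.605, we fail to reject the null hypothesis — the data are consistent with the 1:2:1 ratio.

0.956; consistent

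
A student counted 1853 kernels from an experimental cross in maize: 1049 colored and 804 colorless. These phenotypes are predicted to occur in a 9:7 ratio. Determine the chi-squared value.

Total ratio parts = 16. Expected numbers out of 1853:
  colored: 1853 × 9/16 = 1042.3125
  colorless: 1853 × 7/16 = 810.6875
χ² = Σ (O − E)² / E
  colored: (1049 − 1042.3125)² / 1042.3125 = 0.0429
  colorless: (804 − 810.6875)² / 810.6875 = 0.0552
χ² = 0.0429 + 0.0552 = 0.0981 ≈ 0.098

0.098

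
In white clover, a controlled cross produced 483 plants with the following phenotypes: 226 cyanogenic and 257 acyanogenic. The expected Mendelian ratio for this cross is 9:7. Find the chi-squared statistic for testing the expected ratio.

Total ratio parts = 16. Expected numbers out of 483:
  cyanogenic: 483 × 9/16 = 271.6875
  acyanogenic: 483 × 7/16 = 211.3125
χ² = Σ (O − E)² / E
  cyanogenic: (226 − 271.6875)² / 271.6875 = 7.6829
  acyanogenic: (257 − 211.3125)² / 211.3125 = 9.8780
χ² = 7.6829 + 9.8780 = 17.5609 ≈ 17.561

17.561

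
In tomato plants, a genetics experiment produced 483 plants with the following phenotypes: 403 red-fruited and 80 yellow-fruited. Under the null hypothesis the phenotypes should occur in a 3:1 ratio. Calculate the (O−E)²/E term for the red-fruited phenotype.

Under the 3:1 hypothesis (Σ ratio = 4, N = 483):
  red-fruited: 483 × 3/4 = 362.25
  yellow-fruited: 483 × 1/4 = 120.75
Contribution of red-fruited: (403 − 362.25)² / 362.25 = 4.5840

4.584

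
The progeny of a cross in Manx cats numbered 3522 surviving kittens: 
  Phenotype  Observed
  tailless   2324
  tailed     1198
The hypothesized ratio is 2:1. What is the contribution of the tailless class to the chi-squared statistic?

0.245

Expected counts for N = 3522 under a 2:1 ratio (total parts = 3):
  tailless: 3522 × 2/3 = 2348
  tailed: 3522 × 1/3 = 1174
Contribution of tailless: (2324 − 2348)² / 2348 = 0.2453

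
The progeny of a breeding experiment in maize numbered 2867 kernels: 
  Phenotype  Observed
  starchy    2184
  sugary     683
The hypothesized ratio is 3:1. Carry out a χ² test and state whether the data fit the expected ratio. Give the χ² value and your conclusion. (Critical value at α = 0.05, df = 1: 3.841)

2.119; consistent

The 3:1 ratio has 4 parts, so with N = 2867 the expected counts are:
  starchy: 2867 × 3/4 = 2150.25
  sugary: 2867 × 1/4 = 716.75
χ² = Σ (O − E)² / E
  starchy: (2184 − 2150.25)² / 2150.25 = 0.5297
  sugary: (683 − 716.75)² / 716.75 = 1.5892
χ² = 0.5297 + 1.5892 = 2.1189 ≈ 2.119
Degrees of freedom = 2 − 1 = 1; critical value at α = 0.05 is 3.841.
Since 2.119 < 3.841, we fail to reject the null hypothesis — the data are consistent with the 3:1 ratio.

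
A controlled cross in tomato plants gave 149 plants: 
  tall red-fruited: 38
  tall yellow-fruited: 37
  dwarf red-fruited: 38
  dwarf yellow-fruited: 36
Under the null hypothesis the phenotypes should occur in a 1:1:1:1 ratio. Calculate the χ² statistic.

0.074

Total ratio parts = 4. Expected numbers out of 149:
  tall red-fruited: 149 × 1/4 = 37.25
  tall yellow-fruited: 149 × 1/4 = 37.25
  dwarf red-fruited: 149 × 1/4 = 37.25
  dwarf yellow-fruited: 149 × 1/4 = 37.25
χ² = Σ (O − E)² / E
  tall red-fruited: (38 − 37.25)² / 37.25 = 0.0151
  tall yellow-fruited: (37 − 37.25)² / 37.25 = 0.0017
  dwarf red-fruited: (38 − 37.25)² / 37.25 = 0.0151
  dwarf yellow-fruited: (36 − 37.25)² / 37.25 = 0.0419
χ² = 0.0151 + 0.0017 + 0.0151 + 0.0419 = 0.0738 ≈ 0.074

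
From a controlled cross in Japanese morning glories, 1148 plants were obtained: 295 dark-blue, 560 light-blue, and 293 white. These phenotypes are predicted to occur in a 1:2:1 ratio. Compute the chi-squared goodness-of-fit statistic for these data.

0.690

The 1:2:1 ratio has 4 parts, so with N = 1148 the expected counts are:
  dark-blue: 1148 × 1/4 = 287
  light-blue: 1148 × 2/4 = 574
  white: 1148 × 1/4 = 287
χ² = Σ (O − E)² / E
  dark-blue: (295 − 287)² / 287 = 0.2230
  light-blue: (560 − 574)² / 574 = 0.3415
  white: (293 − 287)² / 287 = 0.1254
χ² = 0.2230 + 0.3415 + 0.1254 = 0.6899 ≈ 0.690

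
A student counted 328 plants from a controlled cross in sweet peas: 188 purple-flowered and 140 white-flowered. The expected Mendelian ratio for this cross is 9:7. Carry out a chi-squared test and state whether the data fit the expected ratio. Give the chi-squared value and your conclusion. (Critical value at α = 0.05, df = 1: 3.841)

Under the 9:7 hypothesis (Σ ratio = 16, N = 328):
  purple-flowered: 328 × 9/16 = 184.5
  white-flowered: 328 × 7/16 = 143.5
χ² = Σ (O − E)² / E
  purple-flowered: (188 − 184.5)² / 184.5 = 0.0664
  white-flowered: (140 − 143.5)² / 143.5 = 0.0854
χ² = 0.0664 + 0.0854 = 0.1518 ≈ 0.152
Degrees of freedom = 2 − 1 = 1; critical value at α = 0.05 is 3.841.
Since 0.152 < 3.841, we fail to reject the null hypothesis — the data are consistent with the 9:7 ratio.

0.152; consistent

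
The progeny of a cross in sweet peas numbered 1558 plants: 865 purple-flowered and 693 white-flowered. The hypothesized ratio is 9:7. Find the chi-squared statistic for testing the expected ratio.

0.337

Expected counts for N = 1558 under a 9:7 ratio (total parts = 16):
  purple-flowered: 1558 × 9/16 = 876.375
  white-flowered: 1558 × 7/16 = 681.625
χ² = Σ (O − E)² / E
  purple-flowered: (865 − 876.375)² / 876.375 = 0.1476
  white-flowered: (693 − 681.625)² / 681.625 = 0.1898
χ² = 0.1476 + 0.1898 = 0.3374 ≈ 0.337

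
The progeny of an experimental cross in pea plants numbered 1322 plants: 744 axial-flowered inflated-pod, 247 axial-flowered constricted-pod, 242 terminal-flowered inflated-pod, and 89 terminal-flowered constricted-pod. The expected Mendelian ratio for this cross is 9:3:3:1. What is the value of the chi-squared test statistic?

0.634

Under the 9:3:3:1 hypothesis (Σ ratio = 16, N = 1322):
  axial-flowered inflated-pod: 1322 × 9/16 = 743.625
  axial-flowered constricted-pod: 1322 × 3/16 = 247.875
  terminal-flowered inflated-pod: 1322 × 3/16 = 247.875
  terminal-flowered constricted-pod: 1322 × 1/16 = 82.625
χ² = Σ (O − E)² / E
  axial-flowered inflated-pod: (744 − 743.625)² / 743.625 = 0.0002
  axial-flowered constricted-pod: (247 − 247.875)² / 247.875 = 0.0031
  terminal-flowered inflated-pod: (242 − 247.875)² / 247.875 = 0.1392
  terminal-flowered constricted-pod: (89 − 82.625)² / 82.625 = 0.4919
χ² = 0.0002 + 0.0031 + 0.1392 + 0.4919 = 0.6344 ≈ 0.634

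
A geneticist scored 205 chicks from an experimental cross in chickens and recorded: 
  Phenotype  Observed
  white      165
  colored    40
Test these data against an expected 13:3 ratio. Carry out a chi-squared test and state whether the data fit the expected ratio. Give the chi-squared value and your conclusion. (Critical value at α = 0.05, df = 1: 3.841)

Total ratio parts = 16. Expected numbers out of 205:
  white: 205 × 13/16 = 166.5625
  colored: 205 × 3/16 = 38.4375
χ² = Σ (O − E)² / E
  white: (165 − 166.5625)² / 166.5625 = 0.0147
  colored: (40 − 38.4375)² / 38.4375 = 0.0635
χ² = 0.0147 + 0.0635 = 0.0782 ≈ 0.078
Degrees of freedom = 2 − 1 = 1; critical value at α = 0.05 is 3.841.
Since 0.078 < 3.841, we fail to reject the null hypothesis — the data are consistent with the 13:3 ratio.

0.078; consistent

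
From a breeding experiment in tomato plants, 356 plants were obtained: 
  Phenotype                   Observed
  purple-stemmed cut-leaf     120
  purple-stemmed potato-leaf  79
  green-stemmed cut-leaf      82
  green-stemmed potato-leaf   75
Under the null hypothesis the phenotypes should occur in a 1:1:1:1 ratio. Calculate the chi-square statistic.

The 1:1:1:1 ratio has 4 parts, so with N = 356 the expected counts are:
  purple-stemmed cut-leaf: 356 × 1/4 = 89
  purple-stemmed potato-leaf: 356 × 1/4 = 89
  green-stemmed cut-leaf: 356 × 1/4 = 89
  green-stemmed potato-leaf: 356 × 1/4 = 89
χ² = Σ (O − E)² / E
  purple-stemmed cut-leaf: (120 − 89)² / 89 = 10.7978
  purple-stemmed potato-leaf: (79 − 89)² / 89 = 1.1236
  green-stemmed cut-leaf: (82 − 89)² / 89 = 0.5506
  green-stemmed potato-leaf: (75 − 89)² / 89 = 2.2022
χ² = 10.7978 + 1.1236 + 0.5506 + 2.2022 = 14.6742 ≈ 14.674

14.674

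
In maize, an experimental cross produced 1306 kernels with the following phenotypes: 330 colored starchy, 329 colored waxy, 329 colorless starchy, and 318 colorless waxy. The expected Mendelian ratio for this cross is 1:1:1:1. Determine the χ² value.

Expected counts for N = 1306 under a 1:1:1:1 ratio (total parts = 4):
  colored starchy: 1306 × 1/4 = 326.5
  colored waxy: 1306 × 1/4 = 326.5
  colorless starchy: 1306 × 1/4 = 326.5
  colorless waxy: 1306 × 1/4 = 326.5
χ² = Σ (O − E)² / E
  colored starchy: (330 − 326.5)² / 326.5 = 0.0375
  colored waxy: (329 − 326.5)² / 326.5 = 0.0191
  colorless starchy: (329 − 326.5)² / 326.5 = 0.0191
  colorless waxy: (318 − 326.5)² / 326.5 = 0.2213
χ² = 0.0375 + 0.0191 + 0.0191 + 0.2213 = 0.297

0.297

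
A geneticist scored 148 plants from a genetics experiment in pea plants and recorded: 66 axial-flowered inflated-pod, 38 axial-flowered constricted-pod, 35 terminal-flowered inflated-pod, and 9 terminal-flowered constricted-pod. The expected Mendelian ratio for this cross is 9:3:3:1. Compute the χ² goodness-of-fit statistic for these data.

The 9:3:3:1 ratio has 16 parts, so with N = 148 the expected counts are:
  axial-flowered inflated-pod: 148 × 9/16 = 83.25
  axial-flowered constricted-pod: 148 × 3/16 = 27.75
  terminal-flowered inflated-pod: 148 × 3/16 = 27.75
  terminal-flowered constricted-pod: 148 × 1/16 = 9.25
χ² = Σ (O − E)² / E
  axial-flowered inflated-pod: (66 − 83.25)² / 83.25 = 3.5743
  axial-flowered constricted-pod: (38 − 27.75)² / 27.75 = 3.7860
  terminal-flowered inflated-pod: (35 − 27.75)² / 27.75 = 1.8941
  terminal-flowered constricted-pod: (9 − 9.25)² / 9.25 = 0.0068
χ² = 3.5743 + 3.7860 + 1.8941 + 0.0068 = 9.2612 ≈ 9.261

9.261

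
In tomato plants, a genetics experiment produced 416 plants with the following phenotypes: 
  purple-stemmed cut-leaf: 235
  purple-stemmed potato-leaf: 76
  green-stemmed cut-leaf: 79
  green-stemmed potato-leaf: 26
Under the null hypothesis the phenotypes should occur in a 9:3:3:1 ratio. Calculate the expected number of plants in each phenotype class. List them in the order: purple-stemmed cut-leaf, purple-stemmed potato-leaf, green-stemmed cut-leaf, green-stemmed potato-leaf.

234, 78, 78, 26

Expected counts for N = 416 under a 9:3:3:1 ratio (total parts = 16):
  purple-stemmed cut-leaf: 416 × 9/16 = 234
  purple-stemmed potato-leaf: 416 × 3/16 = 78
  green-stemmed cut-leaf: 416 × 3/16 = 78
  green-stemmed potato-leaf: 416 × 1/16 = 26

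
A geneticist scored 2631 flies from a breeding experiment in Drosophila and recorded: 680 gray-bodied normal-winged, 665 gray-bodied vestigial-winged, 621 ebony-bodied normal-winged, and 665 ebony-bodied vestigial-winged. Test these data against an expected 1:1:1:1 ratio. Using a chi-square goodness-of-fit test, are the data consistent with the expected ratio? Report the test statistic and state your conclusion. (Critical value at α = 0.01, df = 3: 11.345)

2.966; consistent

Total ratio parts = 4. Expected numbers out of 2631:
  gray-bodied normal-winged: 2631 × 1/4 = 657.75
  gray-bodied vestigial-winged: 2631 × 1/4 = 657.75
  ebony-bodied normal-winged: 2631 × 1/4 = 657.75
  ebony-bodied vestigial-winged: 2631 × 1/4 = 657.75
χ² = Σ (O − E)² / E
  gray-bodied normal-winged: (680 − 657.75)² / 657.75 = 0.7527
  gray-bodied vestigial-winged: (665 − 657.75)² / 657.75 = 0.0799
  ebony-bodied normal-winged: (621 − 657.75)² / 657.75 = 2.0533
  ebony-bodied vestigial-winged: (665 − 657.75)² / 657.75 = 0.0799
χ² = 0.7527 + 0.0799 + 2.0533 + 0.0799 = 2.9658 ≈ 2.966
Degrees of freedom = 4 − 1 = 3; critical value at α = 0.01 is 11.345.
Since 2.966 < 11.345, we fail to reject the null hypothesis — the data are consistent with the 1:1:1:1 ratio.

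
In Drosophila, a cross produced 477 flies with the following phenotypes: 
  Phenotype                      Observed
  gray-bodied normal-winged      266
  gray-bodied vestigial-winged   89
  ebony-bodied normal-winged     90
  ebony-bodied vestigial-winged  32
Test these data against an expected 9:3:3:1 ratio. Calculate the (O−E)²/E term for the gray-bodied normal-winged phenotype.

0.020

Under the 9:3:3:1 hypothesis (Σ ratio = 16, N = 477):
  gray-bodied normal-winged: 477 × 9/16 = 268.3125
  gray-bodied vestigial-winged: 477 × 3/16 = 89.4375
  ebony-bodied normal-winged: 477 × 3/16 = 89.4375
  ebony-bodied vestigial-winged: 477 × 1/16 = 29.8125
Contribution of gray-bodied normal-winged: (266 − 268.3125)² / 268.3125 = 0.0199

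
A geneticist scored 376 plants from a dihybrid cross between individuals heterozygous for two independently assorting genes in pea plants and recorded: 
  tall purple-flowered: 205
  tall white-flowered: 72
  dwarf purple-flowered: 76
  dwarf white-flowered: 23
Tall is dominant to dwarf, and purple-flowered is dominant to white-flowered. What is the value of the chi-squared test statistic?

0.671

A dihybrid F₂ with independent assortment and complete dominance at both loci gives a 9:3:3:1 phenotypic ratio.
The 9:3:3:1 ratio has 16 parts, so with N = 376 the expected counts are:
  tall purple-flowered: 376 × 9/16 = 211.5
  tall white-flowered: 376 × 3/16 = 70.5
  dwarf purple-flowered: 376 × 3/16 = 70.5
  dwarf white-flowered: 376 × 1/16 = 23.5
χ² = Σ (O − E)² / E
  tall purple-flowered: (205 − 211.5)² / 211.5 = 0.1998
  tall white-flowered: (72 − 70.5)² / 70.5 = 0.0319
  dwarf purple-flowered: (76 − 70.5)² / 70.5 = 0.4291
  dwarf white-flowered: (23 − 23.5)² / 23.5 = 0.0106
χ² = 0.1998 + 0.0319 + 0.4291 + 0.0106 = 0.6714 ≈ 0.671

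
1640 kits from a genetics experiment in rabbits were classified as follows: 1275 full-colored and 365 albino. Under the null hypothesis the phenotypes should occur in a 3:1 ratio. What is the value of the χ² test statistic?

6.585

Expected counts for N = 1640 under a 3:1 ratio (total parts = 4):
  full-colored: 1640 × 3/4 = 1230
  albino: 1640 × 1/4 = 410
χ² = Σ (O − E)² / E
  full-colored: (1275 − 1230)² / 1230 = 1.6463
  albino: (365 − 410)² / 410 = 4.9390
χ² = 1.6463 + 4.9390 = 6.5853 ≈ 6.585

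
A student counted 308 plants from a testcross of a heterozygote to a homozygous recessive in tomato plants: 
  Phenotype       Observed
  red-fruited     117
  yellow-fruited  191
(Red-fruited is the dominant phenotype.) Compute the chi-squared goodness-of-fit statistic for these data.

17.779

A testcross of a heterozygote (Aa × aa) gives a 1:1 phenotypic ratio.
Expected counts for N = 308 under a 1:1 ratio (total parts = 2):
  red-fruited: 308 × 1/2 = 154
  yellow-fruited: 308 × 1/2 = 154
χ² = Σ (O − E)² / E
  red-fruited: (117 − 154)² / 154 = 8.8896
  yellow-fruited: (191 − 154)² / 154 = 8.8896
χ² = 8.8896 + 8.8896 = 17.7792 ≈ 17.779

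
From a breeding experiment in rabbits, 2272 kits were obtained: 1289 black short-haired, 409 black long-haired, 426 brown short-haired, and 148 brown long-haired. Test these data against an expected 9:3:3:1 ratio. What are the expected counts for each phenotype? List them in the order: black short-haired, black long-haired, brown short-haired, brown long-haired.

1278, 426, 426, 142

Under the 9:3:3:1 hypothesis (Σ ratio = 16, N = 2272):
  black short-haired: 2272 × 9/16 = 1278
  black long-haired: 2272 × 3/16 = 426
  brown short-haired: 2272 × 3/16 = 426
  brown long-haired: 2272 × 1/16 = 142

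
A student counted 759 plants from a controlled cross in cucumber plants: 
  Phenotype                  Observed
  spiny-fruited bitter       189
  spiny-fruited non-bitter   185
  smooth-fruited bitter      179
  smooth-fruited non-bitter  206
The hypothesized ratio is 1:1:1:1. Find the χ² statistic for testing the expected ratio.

2.123

Expected counts for N = 759 under a 1:1:1:1 ratio (total parts = 4):
  spiny-fruited bitter: 759 × 1/4 = 189.75
  spiny-fruited non-bitter: 759 × 1/4 = 189.75
  smooth-fruited bitter: 759 × 1/4 = 189.75
  smooth-fruited non-bitter: 759 × 1/4 = 189.75
χ² = Σ (O − E)² / E
  spiny-fruited bitter: (189 − 189.75)² / 189.75 = 0.0030
  spiny-fruited non-bitter: (185 − 189.75)² / 189.75 = 0.1189
  smooth-fruited bitter: (179 − 189.75)² / 189.75 = 0.6090
  smooth-fruited non-bitter: (206 − 189.75)² / 189.75 = 1.3916
χ² = 0.0030 + 0.1189 + 0.6090 + 1.3916 = 2.1225 ≈ 2.123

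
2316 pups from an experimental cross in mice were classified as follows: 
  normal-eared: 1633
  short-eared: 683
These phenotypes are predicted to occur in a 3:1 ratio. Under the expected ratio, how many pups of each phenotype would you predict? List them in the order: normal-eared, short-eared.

1737, 579

The 3:1 ratio has 4 parts, so with N = 2316 the expected counts are:
  normal-eared: 2316 × 3/4 = 1737
  short-eared: 2316 × 1/4 = 579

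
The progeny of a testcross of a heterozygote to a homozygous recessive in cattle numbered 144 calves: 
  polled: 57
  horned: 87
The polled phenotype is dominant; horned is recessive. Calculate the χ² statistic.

A testcross of a heterozygote (Aa × aa) gives a 1:1 phenotypic ratio.
The 1:1 ratio has 2 parts, so with N = 144 the expected counts are:
  polled: 144 × 1/2 = 72
  horned: 144 × 1/2 = 72
χ² = Σ (O − E)² / E
  polled: (57 − 72)² / 72 = 3.1250
  horned: (87 − 72)² / 72 = 3.1250
χ² = 3.1250 + 3.1250 = 6.250

6.250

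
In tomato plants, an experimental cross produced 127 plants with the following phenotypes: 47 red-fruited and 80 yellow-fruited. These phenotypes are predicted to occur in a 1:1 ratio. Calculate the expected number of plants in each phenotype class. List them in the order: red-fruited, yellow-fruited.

The 1:1 ratio has 2 parts, so with N = 127 the expected counts are:
  red-fruited: 127 × 1/2 = 63.5
  yellow-fruited: 127 × 1/2 = 63.5

63.5, 63.5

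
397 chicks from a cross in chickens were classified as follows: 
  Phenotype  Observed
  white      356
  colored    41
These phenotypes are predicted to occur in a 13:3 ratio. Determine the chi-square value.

18.486

The 13:3 ratio has 16 parts, so with N = 397 the expected counts are:
  white: 397 × 13/16 = 322.5625
  colored: 397 × 3/16 = 74.4375
χ² = Σ (O − E)² / E
  white: (356 − 322.5625)² / 322.5625 = 3.4662
  colored: (41 − 74.4375)² / 74.4375 = 15.0202
χ² = 3.4662 + 15.0202 = 18.4864 ≈ 18.486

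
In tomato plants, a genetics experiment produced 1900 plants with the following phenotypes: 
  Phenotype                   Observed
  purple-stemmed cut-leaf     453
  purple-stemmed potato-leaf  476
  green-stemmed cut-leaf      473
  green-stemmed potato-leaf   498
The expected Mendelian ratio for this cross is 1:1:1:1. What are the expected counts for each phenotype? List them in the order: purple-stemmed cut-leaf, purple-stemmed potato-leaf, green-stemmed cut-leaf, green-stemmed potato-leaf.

475, 475, 475, 475

Total ratio parts = 4. Expected numbers out of 1900:
  purple-stemmed cut-leaf: 1900 × 1/4 = 475
  purple-stemmed potato-leaf: 1900 × 1/4 = 475
  green-stemmed cut-leaf: 1900 × 1/4 = 475
  green-stemmed potato-leaf: 1900 × 1/4 = 475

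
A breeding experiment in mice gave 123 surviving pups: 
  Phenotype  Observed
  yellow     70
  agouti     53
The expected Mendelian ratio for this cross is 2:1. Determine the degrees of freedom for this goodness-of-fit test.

A goodness-of-fit test with 2 phenotype classes has df = 2 − 1 = 1.

1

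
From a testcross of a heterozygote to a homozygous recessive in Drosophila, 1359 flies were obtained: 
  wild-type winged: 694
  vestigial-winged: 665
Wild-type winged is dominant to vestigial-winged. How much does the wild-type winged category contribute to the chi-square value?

A testcross of a heterozygote (Aa × aa) gives a 1:1 phenotypic ratio.
Expected counts for N = 1359 under a 1:1 ratio (total parts = 2):
  wild-type winged: 1359 × 1/2 = 679.5
  vestigial-winged: 1359 × 1/2 = 679.5
Contribution of wild-type winged: (694 − 679.5)² / 679.5 = 0.3094

0.309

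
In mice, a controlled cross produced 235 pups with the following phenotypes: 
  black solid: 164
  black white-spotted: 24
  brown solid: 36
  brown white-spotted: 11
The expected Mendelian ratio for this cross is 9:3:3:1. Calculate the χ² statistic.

Expected counts for N = 235 under a 9:3:3:1 ratio (total parts = 16):
  black solid: 235 × 9/16 = 132.1875
  black white-spotted: 235 × 3/16 = 44.0625
  brown solid: 235 × 3/16 = 44.0625
  brown white-spotted: 235 × 1/16 = 14.6875
χ² = Σ (O − E)² / E
  black solid: (164 − 132.1875)² / 132.1875 = 7.6561
  black white-spotted: (24 − 44.0625)² / 44.0625 = 9.1348
  brown solid: (36 − 44.0625)² / 44.0625 = 1.4753
  brown white-spotted: (11 − 14.6875)² / 14.6875 = 0.9258
χ² = 7.6561 + 9.1348 + 1.4753 + 0.9258 = 19.192

19.192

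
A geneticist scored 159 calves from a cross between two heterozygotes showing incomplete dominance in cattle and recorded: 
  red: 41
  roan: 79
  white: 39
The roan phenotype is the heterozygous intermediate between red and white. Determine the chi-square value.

0.057

With incomplete dominance, a heterozygote × heterozygote cross gives a 1:2:1 phenotypic ratio.
Total ratio parts = 4. Expected numbers out of 159:
  red: 159 × 1/4 = 39.75
  roan: 159 × 2/4 = 79.5
  white: 159 × 1/4 = 39.75
χ² = Σ (O − E)² / E
  red: (41 − 39.75)² / 39.75 = 0.0393
  roan: (79 − 79.5)² / 79.5 = 0.0031
  white: (39 − 39.75)² / 39.75 = 0.0142
χ² = 0.0393 + 0.0031 + 0.0142 = 0.0566 ≈ 0.057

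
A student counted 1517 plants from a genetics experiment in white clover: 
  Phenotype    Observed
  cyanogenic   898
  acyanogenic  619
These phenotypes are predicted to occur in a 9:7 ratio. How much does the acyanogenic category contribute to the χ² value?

The 9:7 ratio has 16 parts, so with N = 1517 the expected counts are:
  cyanogenic: 1517 × 9/16 = 853.3125
  acyanogenic: 1517 × 7/16 = 663.6875
Contribution of acyanogenic: (619 − 663.6875)² / 663.6875 = 3.0089

3.009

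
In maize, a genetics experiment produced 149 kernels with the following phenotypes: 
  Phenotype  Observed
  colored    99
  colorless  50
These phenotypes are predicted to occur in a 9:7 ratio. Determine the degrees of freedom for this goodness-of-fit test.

A goodness-of-fit test with 2 phenotype classes has df = 2 − 1 = 1.

1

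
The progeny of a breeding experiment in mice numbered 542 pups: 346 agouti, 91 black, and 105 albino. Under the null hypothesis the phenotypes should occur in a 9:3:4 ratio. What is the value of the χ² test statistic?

Total ratio parts = 16. Expected numbers out of 542:
  agouti: 542 × 9/16 = 304.875
  black: 542 × 3/16 = 101.625
  albino: 542 × 4/16 = 135.5
χ² = Σ (O − E)² / E
  agouti: (346 − 304.875)² / 304.875 = 5.5474
  black: (91 − 101.625)² / 101.625 = 1.1109
  albino: (105 − 135.5)² / 135.5 = 6.8653
χ² = 5.5474 + 1.1109 + 6.8653 = 13.5236 ≈ 13.524

13.524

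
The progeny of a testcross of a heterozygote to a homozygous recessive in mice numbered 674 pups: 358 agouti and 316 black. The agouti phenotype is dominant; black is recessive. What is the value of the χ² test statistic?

A testcross of a heterozygote (Aa × aa) gives a 1:1 phenotypic ratio.
Under the 1:1 hypothesis (Σ ratio = 2, N = 674):
  agouti: 674 × 1/2 = 337
  black: 674 × 1/2 = 337
χ² = Σ (O − E)² / E
  agouti: (358 − 337)² / 337 = 1.3086
  black: (316 − 337)² / 337 = 1.3086
χ² = 1.3086 + 1.3086 = 2.6172 ≈ 2.617

2.617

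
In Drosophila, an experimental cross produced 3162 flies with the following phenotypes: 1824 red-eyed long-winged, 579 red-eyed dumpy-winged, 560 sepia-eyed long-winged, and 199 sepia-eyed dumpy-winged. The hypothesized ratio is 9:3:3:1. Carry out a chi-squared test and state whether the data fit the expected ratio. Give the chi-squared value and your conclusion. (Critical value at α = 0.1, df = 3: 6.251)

Total ratio parts = 16. Expected numbers out of 3162:
  red-eyed long-winged: 3162 × 9/16 = 1778.625
  red-eyed dumpy-winged: 3162 × 3/16 = 592.875
  sepia-eyed long-winged: 3162 × 3/16 = 592.875
  sepia-eyed dumpy-winged: 3162 × 1/16 = 197.625
χ² = Σ (O − E)² / E
  red-eyed long-winged: (1824 − 1778.625)² / 1778.625 = 1.1576
  red-eyed dumpy-winged: (579 − 592.875)² / 592.875 = 0.3247
  sepia-eyed long-winged: (560 − 592.875)² / 592.875 = 1.8229
  sepia-eyed dumpy-winged: (199 − 197.625)² / 197.625 = 0.0096
χ² = 1.1576 + 0.3247 + 1.8229 + 0.0096 = 3.3148 ≈ 3.315
Degrees of freedom = 4 − 1 = 3; critical value at α = 0.1 is 6.251.
Since 3.315 < 6.251, we fail to reject the null hypothesis — the data are consistent with the 9:3:3:1 ratio.

3.315; consistent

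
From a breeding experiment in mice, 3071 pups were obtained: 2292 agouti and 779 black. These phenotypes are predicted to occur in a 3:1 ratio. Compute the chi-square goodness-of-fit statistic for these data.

0.220

The 3:1 ratio has 4 parts, so with N = 3071 the expected counts are:
  agouti: 3071 × 3/4 = 2303.25
  black: 3071 × 1/4 = 767.75
χ² = Σ (O − E)² / E
  agouti: (2292 − 2303.25)² / 2303.25 = 0.0549
  black: (779 − 767.75)² / 767.75 = 0.1648
χ² = 0.0549 + 0.1648 = 0.2197 ≈ 0.220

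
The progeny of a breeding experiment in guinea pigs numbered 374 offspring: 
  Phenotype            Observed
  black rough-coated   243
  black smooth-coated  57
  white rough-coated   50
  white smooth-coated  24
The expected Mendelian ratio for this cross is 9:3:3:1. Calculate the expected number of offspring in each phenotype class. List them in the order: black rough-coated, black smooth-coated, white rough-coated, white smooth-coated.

Expected counts for N = 374 under a 9:3:3:1 ratio (total parts = 16):
  black rough-coated: 374 × 9/16 = 210.375
  black smooth-coated: 374 × 3/16 = 70.125
  white rough-coated: 374 × 3/16 = 70.125
  white smooth-coated: 374 × 1/16 = 23.375

210.375, 70.125, 70.125, 23.375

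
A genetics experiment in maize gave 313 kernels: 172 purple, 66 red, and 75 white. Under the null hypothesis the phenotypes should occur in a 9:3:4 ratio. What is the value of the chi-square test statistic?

Total ratio parts = 16. Expected numbers out of 313:
  purple: 313 × 9/16 = 176.0625
  red: 313 × 3/16 = 58.6875
  white: 313 × 4/16 = 78.25
χ² = Σ (O − E)² / E
  purple: (172 − 176.0625)² / 176.0625 = 0.0937
  red: (66 − 58.6875)² / 58.6875 = 0.9111
  white: (75 − 78.25)² / 78.25 = 0.1350
χ² = 0.0937 + 0.9111 + 0.1350 = 1.1398 ≈ 1.140

1.140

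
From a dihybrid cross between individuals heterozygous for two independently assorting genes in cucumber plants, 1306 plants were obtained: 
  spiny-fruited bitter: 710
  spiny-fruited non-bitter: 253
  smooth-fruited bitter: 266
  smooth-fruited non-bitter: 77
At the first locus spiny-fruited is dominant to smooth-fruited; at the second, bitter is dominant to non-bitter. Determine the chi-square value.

3.180

A dihybrid F₂ with independent assortment and complete dominance at both loci gives a 9:3:3:1 phenotypic ratio.
Under the 9:3:3:1 hypothesis (Σ ratio = 16, N = 1306):
  spiny-fruited bitter: 1306 × 9/16 = 734.625
  spiny-fruited non-bitter: 1306 × 3/16 = 244.875
  smooth-fruited bitter: 1306 × 3/16 = 244.875
  smooth-fruited non-bitter: 1306 × 1/16 = 81.625
χ² = Σ (O − E)² / E
  spiny-fruited bitter: (710 − 734.625)² / 734.625 = 0.8254
  spiny-fruited non-bitter: (253 − 244.875)² / 244.875 = 0.2696
  smooth-fruited bitter: (266 − 244.875)² / 244.875 = 1.8224
  smooth-fruited non-bitter: (77 − 81.625)² / 81.625 = 0.2621
χ² = 0.8254 + 0.2696 + 1.8224 + 0.2621 = 3.1795 ≈ 3.180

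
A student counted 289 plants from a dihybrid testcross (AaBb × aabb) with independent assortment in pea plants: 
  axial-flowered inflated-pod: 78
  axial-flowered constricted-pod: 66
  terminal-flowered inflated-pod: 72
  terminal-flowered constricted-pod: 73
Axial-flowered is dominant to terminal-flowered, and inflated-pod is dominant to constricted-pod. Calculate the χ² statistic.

A dihybrid testcross with independent assortment gives a 1:1:1:1 ratio.
The 1:1:1:1 ratio has 4 parts, so with N = 289 the expected counts are:
  axial-flowered inflated-pod: 289 × 1/4 = 72.25
  axial-flowered constricted-pod: 289 × 1/4 = 72.25
  terminal-flowered inflated-pod: 289 × 1/4 = 72.25
  terminal-flowered constricted-pod: 289 × 1/4 = 72.25
χ² = Σ (O − E)² / E
  axial-flowered inflated-pod: (78 − 72.25)² / 72.25 = 0.4576
  axial-flowered constricted-pod: (66 − 72.25)² / 72.25 = 0.5407
  terminal-flowered inflated-pod: (72 − 72.25)² / 72.25 = 0.0009
  terminal-flowered constricted-pod: (73 − 72.25)² / 72.25 = 0.0078
χ² = 0.4576 + 0.5407 + 0.0009 + 0.0078 = 1.007

1.007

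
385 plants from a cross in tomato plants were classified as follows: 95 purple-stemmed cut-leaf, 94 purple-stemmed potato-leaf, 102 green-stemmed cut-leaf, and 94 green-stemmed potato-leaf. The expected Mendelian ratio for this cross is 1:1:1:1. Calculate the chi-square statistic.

0.465

Total ratio parts = 4. Expected numbers out of 385:
  purple-stemmed cut-leaf: 385 × 1/4 = 96.25
  purple-stemmed potato-leaf: 385 × 1/4 = 96.25
  green-stemmed cut-leaf: 385 × 1/4 = 96.25
  green-stemmed potato-leaf: 385 × 1/4 = 96.25
χ² = Σ (O − E)² / E
  purple-stemmed cut-leaf: (95 − 96.25)² / 96.25 = 0.0162
  purple-stemmed potato-leaf: (94 − 96.25)² / 96.25 = 0.0526
  green-stemmed cut-leaf: (102 − 96.25)² / 96.25 = 0.3435
  green-stemmed potato-leaf: (94 − 96.25)² / 96.25 = 0.0526
χ² = 0.0162 + 0.0526 + 0.3435 + 0.0526 = 0.4649 ≈ 0.465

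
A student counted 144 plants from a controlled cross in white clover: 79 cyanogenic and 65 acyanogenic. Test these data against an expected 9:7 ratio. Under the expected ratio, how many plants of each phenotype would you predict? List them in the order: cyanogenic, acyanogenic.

Expected counts for N = 144 under a 9:7 ratio (total parts = 16):
  cyanogenic: 144 × 9/16 = 81
  acyanogenic: 144 × 7/16 = 63

81, 63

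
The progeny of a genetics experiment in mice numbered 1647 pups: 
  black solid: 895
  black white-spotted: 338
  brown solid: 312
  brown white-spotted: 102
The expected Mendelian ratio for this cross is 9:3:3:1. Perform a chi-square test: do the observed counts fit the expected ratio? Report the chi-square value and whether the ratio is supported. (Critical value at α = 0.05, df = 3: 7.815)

Expected counts for N = 1647 under a 9:3:3:1 ratio (total parts = 16):
  black solid: 1647 × 9/16 = 926.4375
  black white-spotted: 1647 × 3/16 = 308.8125
  brown solid: 1647 × 3/16 = 308.8125
  brown white-spotted: 1647 × 1/16 = 102.9375
χ² = Σ (O − E)² / E
  black solid: (895 − 926.4375)² / 926.4375 = 1.0668
  black white-spotted: (338 − 308.8125)² / 308.8125 = 2.7587
  brown solid: (312 − 308.8125)² / 308.8125 = 0.0329
  brown white-spotted: (102 − 102.9375)² / 102.9375 = 0.0085
χ² = 1.0668 + 2.7587 + 0.0329 + 0.0085 = 3.8669 ≈ 3.867
Degrees of freedom = 4 − 1 = 3; critical value at α = 0.05 is 7.815.
Since 3.867 < 7.815, we fail to reject the null hypothesis — the data are consistent with the 9:3:3:1 ratio.

3.867; consistent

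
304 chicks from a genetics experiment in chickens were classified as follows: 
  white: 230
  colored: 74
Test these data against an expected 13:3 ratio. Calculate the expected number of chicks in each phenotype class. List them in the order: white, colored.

Expected counts for N = 304 under a 13:3 ratio (total parts = 16):
  white: 304 × 13/16 = 247
  colored: 304 × 3/16 = 57

247, 57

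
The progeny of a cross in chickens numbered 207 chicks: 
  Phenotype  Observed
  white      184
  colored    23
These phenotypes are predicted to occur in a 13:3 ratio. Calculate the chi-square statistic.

7.929

Under the 13:3 hypothesis (Σ ratio = 16, N = 207):
  white: 207 × 13/16 = 168.1875
  colored: 207 × 3/16 = 38.8125
χ² = Σ (O − E)² / E
  white: (184 − 168.1875)² / 168.1875 = 1.4866
  colored: (23 − 38.8125)² / 38.8125 = 6.4421
χ² = 1.4866 + 6.4421 = 7.9287 ≈ 7.929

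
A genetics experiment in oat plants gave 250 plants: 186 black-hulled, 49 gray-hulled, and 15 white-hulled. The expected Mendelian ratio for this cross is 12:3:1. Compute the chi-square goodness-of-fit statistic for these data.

Total ratio parts = 16. Expected numbers out of 250:
  black-hulled: 250 × 12/16 = 187.5
  gray-hulled: 250 × 3/16 = 46.875
  white-hulled: 250 × 1/16 = 15.625
χ² = Σ (O − E)² / E
  black-hulled: (186 − 187.5)² / 187.5 = 0.0120
  gray-hulled: (49 − 46.875)² / 46.875 = 0.0963
  white-hulled: (15 − 15.625)² / 15.625 = 0.0250
χ² = 0.0120 + 0.0963 + 0.0250 = 0.1333 ≈ 0.133

0.133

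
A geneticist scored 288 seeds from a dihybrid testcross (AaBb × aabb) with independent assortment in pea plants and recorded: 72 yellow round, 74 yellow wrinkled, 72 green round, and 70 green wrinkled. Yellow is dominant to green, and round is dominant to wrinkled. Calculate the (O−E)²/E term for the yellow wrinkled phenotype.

0.056

A dihybrid testcross with independent assortment gives a 1:1:1:1 ratio.
Under the 1:1:1:1 hypothesis (Σ ratio = 4, N = 288):
  yellow round: 288 × 1/4 = 72
  yellow wrinkled: 288 × 1/4 = 72
  green round: 288 × 1/4 = 72
  green wrinkled: 288 × 1/4 = 72
Contribution of yellow wrinkled: (74 − 72)² / 72 = 0.0556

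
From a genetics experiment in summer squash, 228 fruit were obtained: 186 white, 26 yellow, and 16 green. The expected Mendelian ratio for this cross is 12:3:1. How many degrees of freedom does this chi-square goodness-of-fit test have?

A goodness-of-fit test with 3 phenotype classes has df = 3 − 1 = 2.

2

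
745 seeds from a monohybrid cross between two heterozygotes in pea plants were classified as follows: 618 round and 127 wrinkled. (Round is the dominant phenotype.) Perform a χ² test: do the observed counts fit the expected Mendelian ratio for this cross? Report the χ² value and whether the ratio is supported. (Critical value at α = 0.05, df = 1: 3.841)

For a monohybrid cross between heterozygotes with complete dominance, the expected phenotypic ratio is 3:1.
Under the 3:1 hypothesis (Σ ratio = 4, N = 745):
  round: 745 × 3/4 = 558.75
  wrinkled: 745 × 1/4 = 186.25
χ² = Σ (O − E)² / E
  round: (618 − 558.75)² / 558.75 = 6.2829
  wrinkled: (127 − 186.25)² / 186.25 = 18.8487
χ² = 6.2829 + 18.8487 = 25.1316 ≈ 25.132
Degrees of freedom = 2 − 1 = 1; critical value at α = 0.05 is 3.841.
Since 25.132 > 3.841, we reject the null hypothesis — the data do not fit the 3:1 ratio.

25.132; not consistent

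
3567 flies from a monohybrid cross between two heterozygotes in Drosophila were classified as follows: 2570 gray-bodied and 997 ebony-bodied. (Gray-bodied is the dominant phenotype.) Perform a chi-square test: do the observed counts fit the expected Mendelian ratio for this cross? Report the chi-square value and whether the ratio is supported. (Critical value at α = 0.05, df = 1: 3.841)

For a monohybrid cross between heterozygotes with complete dominance, the expected phenotypic ratio is 3:1.
Expected counts for N = 3567 under a 3:1 ratio (total parts = 4):
  gray-bodied: 3567 × 3/4 = 2675.25
  ebony-bodied: 3567 × 1/4 = 891.75
χ² = Σ (O − E)² / E
  gray-bodied: (2570 − 2675.25)² / 2675.25 = 4.1408
  ebony-bodied: (997 − 891.75)² / 891.75 = 12.4223
χ² = 4.1408 + 12.4223 = 16.5631 ≈ 16.563
Degrees of freedom = 2 − 1 = 1; critical value at α = 0.05 is 3.841.
Since 16.563 > 3.841, we reject the null hypothesis — the data do not fit the 3:1 ratio.

16.563; not consistent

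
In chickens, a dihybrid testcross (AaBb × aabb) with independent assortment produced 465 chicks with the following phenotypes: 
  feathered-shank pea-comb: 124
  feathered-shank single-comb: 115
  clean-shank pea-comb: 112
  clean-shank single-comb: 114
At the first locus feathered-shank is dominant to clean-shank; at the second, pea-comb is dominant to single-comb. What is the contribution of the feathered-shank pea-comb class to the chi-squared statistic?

A dihybrid testcross with independent assortment gives a 1:1:1:1 ratio.
Expected counts for N = 465 under a 1:1:1:1 ratio (total parts = 4):
  feathered-shank pea-comb: 465 × 1/4 = 116.25
  feathered-shank single-comb: 465 × 1/4 = 116.25
  clean-shank pea-comb: 465 × 1/4 = 116.25
  clean-shank single-comb: 465 × 1/4 = 116.25
Contribution of feathered-shank pea-comb: (124 − 116.25)² / 116.25 = 0.5167

0.517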